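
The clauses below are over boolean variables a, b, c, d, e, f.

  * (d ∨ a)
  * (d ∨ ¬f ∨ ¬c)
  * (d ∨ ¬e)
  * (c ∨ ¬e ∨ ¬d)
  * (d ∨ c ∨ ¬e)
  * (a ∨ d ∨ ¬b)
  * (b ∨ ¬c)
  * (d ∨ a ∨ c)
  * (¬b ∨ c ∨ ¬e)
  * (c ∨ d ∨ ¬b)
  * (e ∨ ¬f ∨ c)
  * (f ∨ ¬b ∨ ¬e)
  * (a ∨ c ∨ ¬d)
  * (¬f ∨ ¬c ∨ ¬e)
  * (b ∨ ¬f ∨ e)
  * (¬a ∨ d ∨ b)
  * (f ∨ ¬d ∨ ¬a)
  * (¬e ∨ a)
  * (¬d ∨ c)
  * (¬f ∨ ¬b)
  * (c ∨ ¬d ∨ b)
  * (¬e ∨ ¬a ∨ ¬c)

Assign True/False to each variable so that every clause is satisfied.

a=False, b=True, c=True, d=True, e=False, f=False

Set a = False and propagate.
  then d is forced to True.
  then c is forced to True.
  then b is forced to True.
  then e is forced to False.
  then f is forced to False.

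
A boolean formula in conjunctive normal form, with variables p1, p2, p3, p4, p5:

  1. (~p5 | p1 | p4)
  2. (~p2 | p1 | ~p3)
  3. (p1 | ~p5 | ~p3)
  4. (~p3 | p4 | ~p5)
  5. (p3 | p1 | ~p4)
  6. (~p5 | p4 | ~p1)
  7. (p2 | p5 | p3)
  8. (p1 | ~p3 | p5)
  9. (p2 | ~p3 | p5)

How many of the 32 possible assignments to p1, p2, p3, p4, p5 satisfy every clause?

Case analysis on p3 and p5:
  p3=1, p5=1: remaining (p1,p2,p4) ∈ {(1,0,1); (1,1,1)} — 2.
  p3=1, p5=0: remaining (p1,p2,p4) ∈ {(1,1,0); (1,1,1)} — 2.
  p3=0, p5=1: remaining (p1,p2,p4) ∈ {(1,0,1); (1,1,1)} — 2.
  p3=0, p5=0: remaining (p1,p2,p4) ∈ {(0,1,0); (1,1,0); (1,1,1)} — 3.
Total: 2 + 2 + 2 + 3 = 9.

9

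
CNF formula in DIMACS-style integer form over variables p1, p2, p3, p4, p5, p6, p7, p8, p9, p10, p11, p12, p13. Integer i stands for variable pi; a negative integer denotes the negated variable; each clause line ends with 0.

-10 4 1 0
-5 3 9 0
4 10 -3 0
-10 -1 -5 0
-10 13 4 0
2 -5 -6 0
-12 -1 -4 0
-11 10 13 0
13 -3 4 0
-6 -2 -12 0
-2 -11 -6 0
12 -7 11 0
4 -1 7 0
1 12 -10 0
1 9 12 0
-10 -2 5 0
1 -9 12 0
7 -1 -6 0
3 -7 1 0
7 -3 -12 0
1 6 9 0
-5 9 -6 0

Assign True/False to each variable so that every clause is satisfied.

p1 = 0, p2 = 1, p3 = 1, p4 = 1, p5 = 1, p6 = 0, p7 = 1, p8 = 0, p9 = 1, p10 = 1, p11 = 1, p12 = 1, p13 = 1

Pure literal: p13 appears only positively; assign p13 = True.
Set p1 = False and propagate.
For the remaining variables, p2 = True, p3 = True, p4 = True, p5 = True, p6 = False, p7 = True, p8 = False, p9 = True, p10 = True, p11 = True, p12 = True works.
Every clause has at least one true literal under this assignment.
Check each clause:
  1. (p4 OR p1 OR NOT p10) — p4 is true.
  2. (p9 OR p3 OR NOT p5) — p9 is true.
  3. (p4 OR NOT p3 OR p10) — p10 is true.
  4. (NOT p5 OR NOT p1 OR NOT p10) — NOT p1 is true.
  5. (NOT p10 OR p4 OR p13) — p4 is true.
  6. (p2 OR NOT p5 OR NOT p6) — NOT p6 is true.
  7. (NOT p12 OR NOT p4 OR NOT p1) — NOT p1 is true.
  8. (p13 OR NOT p11 OR p10) — p10 is true.
  9. (p4 OR NOT p3 OR p13) — p13 is true.
  10. (NOT p2 OR NOT p12 OR NOT p6) — NOT p6 is true.
  11. (NOT p2 OR NOT p6 OR NOT p11) — NOT p6 is true.
  12. (p11 OR p12 OR NOT p7) — p11 is true.
  13. (p7 OR p4 OR NOT p1) — p4 is true.
  14. (p1 OR NOT p10 OR p12) — p12 is true.
  15. (p1 OR p12 OR p9) — p9 is true.
  16. (NOT p10 OR p5 OR NOT p2) — p5 is true.
  17. (NOT p9 OR p1 OR p12) — p12 is true.
  18. (p7 OR NOT p6 OR NOT p1) — NOT p6 is true.
  19. (NOT p7 OR p3 OR p1) — p3 is true.
  20. (NOT p12 OR NOT p3 OR p7) — p7 is true.
  21. (p9 OR p1 OR p6) — p9 is true.
  22. (NOT p6 OR NOT p5 OR p9) — p9 is true.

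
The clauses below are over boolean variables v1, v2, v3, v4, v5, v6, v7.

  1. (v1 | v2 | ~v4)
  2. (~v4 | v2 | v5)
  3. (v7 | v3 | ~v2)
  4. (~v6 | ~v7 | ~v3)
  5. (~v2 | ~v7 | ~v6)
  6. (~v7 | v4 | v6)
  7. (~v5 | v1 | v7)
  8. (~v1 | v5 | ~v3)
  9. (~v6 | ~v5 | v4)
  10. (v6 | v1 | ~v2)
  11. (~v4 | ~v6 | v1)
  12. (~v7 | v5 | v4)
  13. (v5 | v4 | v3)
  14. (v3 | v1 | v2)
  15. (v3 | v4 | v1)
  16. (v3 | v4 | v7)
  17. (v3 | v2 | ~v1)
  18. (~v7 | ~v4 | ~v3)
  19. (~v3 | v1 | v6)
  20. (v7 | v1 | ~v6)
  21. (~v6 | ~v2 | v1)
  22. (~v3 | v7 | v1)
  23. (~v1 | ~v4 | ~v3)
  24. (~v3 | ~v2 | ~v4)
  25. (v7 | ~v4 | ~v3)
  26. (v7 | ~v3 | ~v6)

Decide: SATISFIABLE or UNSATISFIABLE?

Try v1 = True.
Try v2 = True.
The remaining clauses are satisfied by v3 = True, v4 = False, v5 = True, v6 = False, v7 = False.
So v1=T, v2=T, v3=T, v4=F, v5=T, v6=F, v7=F is a satisfying assignment.

SATISFIABLE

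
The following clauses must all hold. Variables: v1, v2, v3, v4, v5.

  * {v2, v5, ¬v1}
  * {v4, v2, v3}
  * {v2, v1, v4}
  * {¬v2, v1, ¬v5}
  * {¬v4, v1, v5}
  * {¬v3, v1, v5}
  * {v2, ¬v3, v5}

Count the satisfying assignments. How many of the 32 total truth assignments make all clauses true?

Case analysis on v1 and v2:
  v1=1, v2=1: v3, v4, v5 free → 2^3 = 8.
  v1=1, v2=0: remaining (v3,v4,v5) ∈ {(0,1,1); (1,0,1); (1,1,1)} — 3.
  v1=0, v2=1: remaining (v3,v4,v5) ∈ {(0,0,0)} — 1.
  v1=0, v2=0: remaining (v3,v4,v5) ∈ {(0,1,1); (1,1,1)} — 2.
Total: 8 + 3 + 1 + 2 = 14.

14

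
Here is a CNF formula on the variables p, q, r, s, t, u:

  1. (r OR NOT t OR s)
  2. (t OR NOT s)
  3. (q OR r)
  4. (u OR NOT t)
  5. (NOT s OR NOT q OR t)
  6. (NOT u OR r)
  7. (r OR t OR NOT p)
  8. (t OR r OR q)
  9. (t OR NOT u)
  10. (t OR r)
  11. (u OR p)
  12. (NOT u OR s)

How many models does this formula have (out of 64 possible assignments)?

6

The models are:
  p=0 q=0 r=1 s=1 t=1 u=1
  p=0 q=1 r=1 s=1 t=1 u=1
  p=1 q=0 r=1 s=0 t=0 u=0
  p=1 q=0 r=1 s=1 t=1 u=1
  p=1 q=1 r=1 s=0 t=0 u=0
  p=1 q=1 r=1 s=1 t=1 u=1
Count: 6.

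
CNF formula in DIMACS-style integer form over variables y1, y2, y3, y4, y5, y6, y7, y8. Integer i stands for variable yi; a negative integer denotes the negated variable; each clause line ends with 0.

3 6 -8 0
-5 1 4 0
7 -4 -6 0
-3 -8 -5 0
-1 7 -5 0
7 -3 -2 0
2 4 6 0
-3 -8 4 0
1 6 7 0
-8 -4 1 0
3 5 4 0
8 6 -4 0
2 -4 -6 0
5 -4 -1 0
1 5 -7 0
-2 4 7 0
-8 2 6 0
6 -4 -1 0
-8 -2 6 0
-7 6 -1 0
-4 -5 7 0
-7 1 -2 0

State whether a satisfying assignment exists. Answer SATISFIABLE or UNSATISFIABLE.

Set y1 = False and propagate.
Try y2 = False.
The remaining clauses are satisfied by y3 = True, y4 = False, y5 = False, y6 = True, y7 = False, y8 = False.
So y1 = F, y2 = F, y3 = T, y4 = F, y5 = F, y6 = T, y7 = F, y8 = F is a satisfying assignment.

SATISFIABLE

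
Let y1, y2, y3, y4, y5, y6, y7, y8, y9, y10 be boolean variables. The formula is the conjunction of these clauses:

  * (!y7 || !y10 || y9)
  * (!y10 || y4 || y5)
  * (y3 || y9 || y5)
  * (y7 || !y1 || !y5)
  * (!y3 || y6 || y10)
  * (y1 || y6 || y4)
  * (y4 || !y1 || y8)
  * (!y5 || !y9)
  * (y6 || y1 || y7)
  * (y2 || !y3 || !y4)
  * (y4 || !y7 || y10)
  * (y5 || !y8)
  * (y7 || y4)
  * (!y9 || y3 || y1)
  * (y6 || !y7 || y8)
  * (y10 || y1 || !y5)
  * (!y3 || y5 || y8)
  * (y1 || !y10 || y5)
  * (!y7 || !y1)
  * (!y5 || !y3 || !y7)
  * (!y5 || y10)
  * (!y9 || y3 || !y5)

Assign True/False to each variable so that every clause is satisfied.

y1 = True, y2 = True, y3 = False, y4 = True, y5 = False, y6 = False, y7 = False, y8 = False, y9 = True, y10 = False

Check each clause:
  1. (!y10 || !y7 || y9) — y9 is true.
  2. (!y10 || y5 || y4) — y4 is true.
  3. (y5 || y3 || y9) — y9 is true.
  4. (!y1 || y7 || !y5) — !y5 is true.
  5. (y6 || y10 || !y3) — !y3 is true.
  6. (y1 || y6 || y4) — y1 is true.
  7. (y8 || !y1 || y4) — y4 is true.
  8. (!y9 || !y5) — !y5 is true.
  9. (y1 || y6 || y7) — y1 is true.
  10. (!y4 || y2 || !y3) — y2 is true.
  11. (y10 || !y7 || y4) — !y7 is true.
  12. (!y8 || y5) — !y8 is true.
  13. (y4 || y7) — y4 is true.
  14. (!y9 || y1 || y3) — y1 is true.
  15. (y8 || y6 || !y7) — !y7 is true.
  16. (y1 || !y5 || y10) — y1 is true.
  17. (y5 || !y3 || y8) — !y3 is true.
  18. (y1 || !y10 || y5) — y1 is true.
  19. (!y7 || !y1) — !y7 is true.
  20. (!y7 || !y5 || !y3) — !y7 is true.
  21. (y10 || !y5) — !y5 is true.
  22. (y3 || !y9 || !y5) — !y5 is true.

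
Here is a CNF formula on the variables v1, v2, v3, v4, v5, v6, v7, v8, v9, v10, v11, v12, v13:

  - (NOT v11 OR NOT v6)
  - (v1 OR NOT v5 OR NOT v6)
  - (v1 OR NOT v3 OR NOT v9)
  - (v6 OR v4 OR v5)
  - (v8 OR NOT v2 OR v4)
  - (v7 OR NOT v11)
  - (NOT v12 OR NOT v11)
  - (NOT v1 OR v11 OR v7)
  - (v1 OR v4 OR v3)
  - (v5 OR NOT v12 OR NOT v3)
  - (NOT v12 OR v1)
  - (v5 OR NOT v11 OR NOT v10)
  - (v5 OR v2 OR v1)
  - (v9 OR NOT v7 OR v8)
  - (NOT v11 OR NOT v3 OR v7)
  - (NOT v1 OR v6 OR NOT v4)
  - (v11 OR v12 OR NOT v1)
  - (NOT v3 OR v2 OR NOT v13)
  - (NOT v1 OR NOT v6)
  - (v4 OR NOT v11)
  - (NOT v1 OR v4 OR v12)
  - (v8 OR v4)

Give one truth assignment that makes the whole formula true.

v1 = False, v2 = True, v3 = True, v4 = True, v5 = False, v6 = True, v7 = False, v8 = False, v9 = False, v10 = True, v11 = False, v12 = False, v13 = False

Pure literal: v13 appears only negated; assign v13 = False.
Set v1 = False and propagate.
  then v12 is forced to False.
For the remaining variables, v2 = True, v3 = True, v4 = True, v5 = False, v6 = True, v7 = False, v8 = False, v9 = False, v10 = True, v11 = False works.
Every clause has at least one true literal under this assignment.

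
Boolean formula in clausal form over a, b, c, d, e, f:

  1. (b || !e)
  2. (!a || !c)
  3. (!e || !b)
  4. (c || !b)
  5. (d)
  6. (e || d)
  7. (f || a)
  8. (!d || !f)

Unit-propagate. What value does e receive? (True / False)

Unit clause (d) sets d = True.
In (!d || !f), !d is now false; !f must hold, so f = False.
From (a || f) and f = False: a = True.
(!a || !c) with a = True leaves only !c, so c = False.
From (!b || c) and c = False: b = False.
(!e || b): since b = False, the clause reduces to (!e). e = False.

False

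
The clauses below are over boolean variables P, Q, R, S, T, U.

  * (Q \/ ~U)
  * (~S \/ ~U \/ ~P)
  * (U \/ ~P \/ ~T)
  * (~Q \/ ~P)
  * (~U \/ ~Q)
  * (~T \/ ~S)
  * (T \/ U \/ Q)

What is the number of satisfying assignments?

8

Case analysis on U and Q:
  U=1, Q=1: a clause becomes empty — 0.
  U=1, Q=0: a clause becomes empty — 0.
  U=0, Q=1: R free; 3 ways for (P,S,T) × 2^1 = 6.
  U=0, Q=0: remaining (P,R,S,T) ∈ {(0,0,0,1); (0,1,0,1)} — 2.
Total: 0 + 0 + 6 + 2 = 8.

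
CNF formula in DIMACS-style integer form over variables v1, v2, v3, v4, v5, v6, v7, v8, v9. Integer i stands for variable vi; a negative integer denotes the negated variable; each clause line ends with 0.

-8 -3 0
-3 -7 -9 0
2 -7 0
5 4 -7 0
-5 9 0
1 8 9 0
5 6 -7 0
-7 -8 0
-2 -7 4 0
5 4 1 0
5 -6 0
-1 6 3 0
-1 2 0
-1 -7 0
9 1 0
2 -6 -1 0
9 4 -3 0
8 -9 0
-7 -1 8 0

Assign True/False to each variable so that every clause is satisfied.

v1=F, v2=F, v3=F, v4=T, v5=T, v6=T, v7=F, v8=T, v9=T

Check each clause:
  1. (¬v8 ∨ ¬v3) — ¬v3 is true.
  2. (¬v7 ∨ ¬v3 ∨ ¬v9) — ¬v7 is true.
  3. (¬v7 ∨ v2) — ¬v7 is true.
  4. (v4 ∨ v5 ∨ ¬v7) — ¬v7 is true.
  5. (v9 ∨ ¬v5) — v9 is true.
  6. (v8 ∨ v1 ∨ v9) — v8 is true.
  7. (v5 ∨ v6 ∨ ¬v7) — ¬v7 is true.
  8. (¬v7 ∨ ¬v8) — ¬v7 is true.
  9. (¬v7 ∨ v4 ∨ ¬v2) — ¬v7 is true.
  10. (v1 ∨ v4 ∨ v5) — v4 is true.
  11. (v5 ∨ ¬v6) — v5 is true.
  12. (v6 ∨ v3 ∨ ¬v1) — v6 is true.
  13. (¬v1 ∨ v2) — ¬v1 is true.
  14. (¬v1 ∨ ¬v7) — ¬v7 is true.
  15. (v9 ∨ v1) — v9 is true.
  16. (¬v1 ∨ ¬v6 ∨ v2) — ¬v1 is true.
  17. (v9 ∨ ¬v3 ∨ v4) — v9 is true.
  18. (v8 ∨ ¬v9) — v8 is true.
  19. (v8 ∨ ¬v7 ∨ ¬v1) — v8 is true.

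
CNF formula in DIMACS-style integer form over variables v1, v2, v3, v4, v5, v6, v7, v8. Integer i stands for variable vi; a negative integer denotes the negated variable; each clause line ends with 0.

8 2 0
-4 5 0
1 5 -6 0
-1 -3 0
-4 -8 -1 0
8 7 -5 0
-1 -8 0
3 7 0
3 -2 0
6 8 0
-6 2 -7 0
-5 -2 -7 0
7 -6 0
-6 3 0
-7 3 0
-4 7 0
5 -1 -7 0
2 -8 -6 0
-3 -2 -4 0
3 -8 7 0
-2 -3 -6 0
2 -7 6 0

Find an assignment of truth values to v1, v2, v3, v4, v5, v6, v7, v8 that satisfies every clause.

v1 = False, v2 = True, v3 = True, v4 = False, v5 = True, v6 = False, v7 = False, v8 = True

Check each clause:
  1. (v8 \/ v2) — v8 is true.
  2. (v5 \/ ~v4) — ~v4 is true.
  3. (v1 \/ v5 \/ ~v6) — ~v6 is true.
  4. (~v1 \/ ~v3) — ~v1 is true.
  5. (~v4 \/ ~v8 \/ ~v1) — ~v4 is true.
  6. (~v5 \/ v8 \/ v7) — v8 is true.
  7. (~v8 \/ ~v1) — ~v1 is true.
  8. (v3 \/ v7) — v3 is true.
  9. (v3 \/ ~v2) — v3 is true.
  10. (v6 \/ v8) — v8 is true.
  11. (~v7 \/ ~v6 \/ v2) — ~v7 is true.
  12. (~v2 \/ ~v5 \/ ~v7) — ~v7 is true.
  13. (~v6 \/ v7) — ~v6 is true.
  14. (~v6 \/ v3) — ~v6 is true.
  15. (~v7 \/ v3) — ~v7 is true.
  16. (~v4 \/ v7) — ~v4 is true.
  17. (~v7 \/ ~v1 \/ v5) — ~v7 is true.
  18. (~v8 \/ v2 \/ ~v6) — ~v6 is true.
  19. (~v3 \/ ~v2 \/ ~v4) — ~v4 is true.
  20. (v3 \/ ~v8 \/ v7) — v3 is true.
  21. (~v2 \/ ~v6 \/ ~v3) — ~v6 is true.
  22. (~v7 \/ v6 \/ v2) — ~v7 is true.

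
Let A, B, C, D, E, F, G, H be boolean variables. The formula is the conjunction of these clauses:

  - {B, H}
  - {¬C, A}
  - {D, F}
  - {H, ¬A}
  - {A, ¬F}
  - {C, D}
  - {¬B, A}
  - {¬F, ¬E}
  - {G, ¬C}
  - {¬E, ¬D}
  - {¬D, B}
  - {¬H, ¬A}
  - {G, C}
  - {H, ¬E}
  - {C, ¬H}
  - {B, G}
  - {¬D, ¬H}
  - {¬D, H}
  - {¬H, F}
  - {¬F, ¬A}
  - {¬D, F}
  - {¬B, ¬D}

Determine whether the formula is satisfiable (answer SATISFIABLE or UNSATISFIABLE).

UNSATISFIABLE

D = True:
  propagation gives E=False, B=True; an empty clause results — contradiction.
D = False:
  propagation gives F=True, A=True; an empty clause results — contradiction.
Every branch closes, so no satisfying assignment exists.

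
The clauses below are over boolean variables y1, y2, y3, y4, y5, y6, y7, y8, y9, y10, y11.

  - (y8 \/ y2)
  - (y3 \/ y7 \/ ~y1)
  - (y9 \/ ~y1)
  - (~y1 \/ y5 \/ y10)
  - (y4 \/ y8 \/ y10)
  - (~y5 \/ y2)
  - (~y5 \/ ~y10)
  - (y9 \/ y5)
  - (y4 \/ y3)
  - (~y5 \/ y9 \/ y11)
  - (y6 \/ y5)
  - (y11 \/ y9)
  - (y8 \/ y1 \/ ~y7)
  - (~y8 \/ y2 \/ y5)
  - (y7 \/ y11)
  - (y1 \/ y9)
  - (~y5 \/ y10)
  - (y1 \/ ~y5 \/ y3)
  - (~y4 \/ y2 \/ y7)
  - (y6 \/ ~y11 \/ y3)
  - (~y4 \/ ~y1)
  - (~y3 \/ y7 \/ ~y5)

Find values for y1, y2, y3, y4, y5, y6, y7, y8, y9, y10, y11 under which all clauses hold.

y1=False, y2=True, y3=True, y4=True, y5=False, y6=True, y7=False, y8=False, y9=True, y10=True, y11=True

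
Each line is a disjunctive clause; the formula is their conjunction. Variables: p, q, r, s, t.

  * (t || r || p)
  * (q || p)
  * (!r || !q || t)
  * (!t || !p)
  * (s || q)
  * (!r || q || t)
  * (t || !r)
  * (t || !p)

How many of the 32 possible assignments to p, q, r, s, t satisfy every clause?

4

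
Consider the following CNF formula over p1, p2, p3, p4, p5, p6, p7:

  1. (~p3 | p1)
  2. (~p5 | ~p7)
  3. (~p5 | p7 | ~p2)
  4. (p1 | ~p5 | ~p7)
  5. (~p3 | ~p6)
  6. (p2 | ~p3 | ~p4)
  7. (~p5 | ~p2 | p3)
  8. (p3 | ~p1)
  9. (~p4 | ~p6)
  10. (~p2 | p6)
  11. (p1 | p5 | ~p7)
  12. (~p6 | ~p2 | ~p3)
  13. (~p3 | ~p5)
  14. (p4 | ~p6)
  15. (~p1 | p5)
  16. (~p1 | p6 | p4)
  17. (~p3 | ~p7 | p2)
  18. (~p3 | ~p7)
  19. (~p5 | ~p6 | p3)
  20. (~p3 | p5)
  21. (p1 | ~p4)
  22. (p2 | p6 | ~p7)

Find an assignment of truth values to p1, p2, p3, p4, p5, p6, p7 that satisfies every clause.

Try p1 = False.
  then p3 is forced to False.
  then p4 is forced to False.
  then p6 is forced to False.
  then p2 is forced to False.
  then p7 is forced to False.
p5 is now unconstrained; take p5 = False.
Every clause has at least one true literal under this assignment.

p1=F, p2=F, p3=F, p4=F, p5=F, p6=F, p7=F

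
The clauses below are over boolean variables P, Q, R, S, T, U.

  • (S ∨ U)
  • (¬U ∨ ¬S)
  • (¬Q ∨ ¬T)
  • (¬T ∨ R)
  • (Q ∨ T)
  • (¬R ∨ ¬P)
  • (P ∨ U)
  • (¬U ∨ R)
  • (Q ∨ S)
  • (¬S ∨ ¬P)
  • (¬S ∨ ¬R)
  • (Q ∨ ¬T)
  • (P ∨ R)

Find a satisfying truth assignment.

P=0, Q=1, R=1, S=0, T=0, U=1

Set P = False and propagate.
  then U is forced to True.
  then S is forced to False.
  then R is forced to True.
  then Q is forced to True.
  then T is forced to False.
Check each clause:
  1. (U ∨ S) — U is true.
  2. (¬U ∨ ¬S) — ¬S is true.
  3. (¬T ∨ ¬Q) — ¬T is true.
  4. (¬T ∨ R) — R is true.
  5. (Q ∨ T) — Q is true.
  6. (¬P ∨ ¬R) — ¬P is true.
  7. (U ∨ P) — U is true.
  8. (¬U ∨ R) — R is true.
  9. (Q ∨ S) — Q is true.
  10. (¬S ∨ ¬P) — ¬S is true.
  11. (¬S ∨ ¬R) — ¬S is true.
  12. (¬T ∨ Q) — Q is true.
  13. (P ∨ R) — R is true.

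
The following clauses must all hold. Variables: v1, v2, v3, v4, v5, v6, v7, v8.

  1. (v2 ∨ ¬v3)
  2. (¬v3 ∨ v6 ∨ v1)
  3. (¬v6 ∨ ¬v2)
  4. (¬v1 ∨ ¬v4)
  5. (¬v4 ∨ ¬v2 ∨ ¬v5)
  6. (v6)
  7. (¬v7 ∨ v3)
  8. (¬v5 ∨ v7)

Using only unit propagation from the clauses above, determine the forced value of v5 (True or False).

False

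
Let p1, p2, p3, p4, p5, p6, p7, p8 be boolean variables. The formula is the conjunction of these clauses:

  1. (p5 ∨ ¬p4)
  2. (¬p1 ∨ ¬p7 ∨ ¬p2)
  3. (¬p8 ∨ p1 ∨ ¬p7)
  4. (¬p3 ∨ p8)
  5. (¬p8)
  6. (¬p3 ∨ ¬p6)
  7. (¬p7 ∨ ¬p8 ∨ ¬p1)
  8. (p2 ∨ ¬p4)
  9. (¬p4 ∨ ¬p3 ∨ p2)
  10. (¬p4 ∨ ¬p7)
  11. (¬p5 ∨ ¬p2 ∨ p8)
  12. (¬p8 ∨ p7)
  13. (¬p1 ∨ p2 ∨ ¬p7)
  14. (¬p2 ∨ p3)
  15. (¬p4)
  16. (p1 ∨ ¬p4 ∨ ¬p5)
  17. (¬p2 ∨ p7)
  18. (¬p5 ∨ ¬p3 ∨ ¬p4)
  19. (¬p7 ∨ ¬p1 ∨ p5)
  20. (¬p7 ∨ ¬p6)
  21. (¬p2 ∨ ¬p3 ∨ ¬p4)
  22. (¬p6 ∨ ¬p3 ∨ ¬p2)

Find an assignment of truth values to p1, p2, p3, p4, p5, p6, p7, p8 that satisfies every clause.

p1=True, p2=False, p3=False, p4=False, p5=False, p6=True, p7=False, p8=False

Unit propagation: (¬p8) forces p8 = False.
The clause (¬p3) is unit: p3 must be False.
The clause (¬p2) is unit: p2 must be False.
(¬p4) is a unit clause, so p4 = False.
p7 occurs only negated in the remaining clauses — set p7 = False.
p1, p5, p6 are now unconstrained; take p1 = True, p5 = False, p6 = True.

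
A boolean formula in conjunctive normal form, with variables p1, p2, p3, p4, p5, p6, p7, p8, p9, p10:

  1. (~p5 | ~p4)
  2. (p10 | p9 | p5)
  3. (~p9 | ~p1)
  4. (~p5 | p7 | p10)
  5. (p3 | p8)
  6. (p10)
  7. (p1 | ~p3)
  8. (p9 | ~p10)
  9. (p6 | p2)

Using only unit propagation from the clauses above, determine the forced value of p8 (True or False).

True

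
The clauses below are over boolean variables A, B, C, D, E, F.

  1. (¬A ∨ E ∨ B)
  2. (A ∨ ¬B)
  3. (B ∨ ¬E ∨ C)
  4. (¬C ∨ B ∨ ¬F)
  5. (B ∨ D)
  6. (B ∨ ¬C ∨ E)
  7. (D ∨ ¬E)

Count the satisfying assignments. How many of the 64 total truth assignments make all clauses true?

16

Split on B, then E.
  B=1, E=1: remaining (A,C,D,F) ∈ {(1,0,1,0); (1,0,1,1); (1,1,1,0); (1,1,1,1)} — 4.
  B=1, E=0: forces A=1; C, D, F free → 2^3 = 8.
  B=0, E=1: remaining (A,C,D,F) ∈ {(0,1,1,0); (1,1,1,0)} — 2.
  B=0, E=0: remaining (A,C,D,F) ∈ {(0,0,1,0); (0,0,1,1)} — 2.
Total: 4 + 8 + 2 + 2 = 16.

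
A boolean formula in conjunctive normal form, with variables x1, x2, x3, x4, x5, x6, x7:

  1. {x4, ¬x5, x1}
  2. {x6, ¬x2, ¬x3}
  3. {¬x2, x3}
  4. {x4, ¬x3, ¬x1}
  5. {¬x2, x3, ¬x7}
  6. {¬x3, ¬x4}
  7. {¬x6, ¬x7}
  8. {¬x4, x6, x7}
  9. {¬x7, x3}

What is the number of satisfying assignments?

Case analysis on x3 and x4:
  x3=1, x4=1: a clause becomes empty — 0.
  x3=1, x4=0: remaining (x1,x2,x5,x6,x7) ∈ {(0,0,0,0,0); (0,0,0,0,1); (0,0,0,1,0); (0,1,0,1,0)} — 4.
  x3=0, x4=1: remaining (x1,x2,x5,x6,x7) ∈ {(0,0,0,1,0); (0,0,1,1,0); (1,0,0,1,0); (1,0,1,1,0)} — 4.
  x3=0, x4=0: x6 free; 3 ways for (x1,x2,x5,x7) × 2^1 = 6.
Total: 0 + 4 + 4 + 6 = 14.

14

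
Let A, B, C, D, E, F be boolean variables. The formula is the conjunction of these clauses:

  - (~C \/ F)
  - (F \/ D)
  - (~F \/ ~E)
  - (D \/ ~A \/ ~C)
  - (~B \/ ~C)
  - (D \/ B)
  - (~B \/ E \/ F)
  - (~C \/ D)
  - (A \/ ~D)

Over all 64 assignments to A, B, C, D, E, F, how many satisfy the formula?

8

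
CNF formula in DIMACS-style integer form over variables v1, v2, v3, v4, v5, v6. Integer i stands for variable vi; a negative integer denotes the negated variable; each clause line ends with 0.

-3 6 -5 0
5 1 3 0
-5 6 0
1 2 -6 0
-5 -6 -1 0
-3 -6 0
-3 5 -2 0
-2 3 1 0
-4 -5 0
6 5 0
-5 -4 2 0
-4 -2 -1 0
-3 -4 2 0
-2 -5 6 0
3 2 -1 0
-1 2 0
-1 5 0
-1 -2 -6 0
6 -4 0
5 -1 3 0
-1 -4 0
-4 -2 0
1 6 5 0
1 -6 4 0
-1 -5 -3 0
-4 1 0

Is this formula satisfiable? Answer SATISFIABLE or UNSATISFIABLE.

UNSATISFIABLE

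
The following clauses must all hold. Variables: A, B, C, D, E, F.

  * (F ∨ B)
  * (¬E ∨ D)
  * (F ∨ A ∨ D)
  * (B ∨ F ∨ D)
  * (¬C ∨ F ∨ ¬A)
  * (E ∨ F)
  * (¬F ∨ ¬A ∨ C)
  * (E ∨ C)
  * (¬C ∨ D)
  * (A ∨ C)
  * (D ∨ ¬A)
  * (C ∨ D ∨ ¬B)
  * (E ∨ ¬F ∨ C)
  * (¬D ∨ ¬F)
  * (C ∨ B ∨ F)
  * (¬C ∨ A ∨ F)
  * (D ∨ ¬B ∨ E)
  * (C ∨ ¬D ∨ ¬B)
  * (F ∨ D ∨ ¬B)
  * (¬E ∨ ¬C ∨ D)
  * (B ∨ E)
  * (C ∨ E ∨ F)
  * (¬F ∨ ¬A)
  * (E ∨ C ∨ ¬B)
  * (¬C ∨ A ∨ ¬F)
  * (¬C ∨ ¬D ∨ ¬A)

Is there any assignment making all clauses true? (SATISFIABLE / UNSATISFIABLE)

C = True:
  propagation gives D=True, F=False, B=True, A=False; an empty clause results — contradiction.
C = False:
  propagation gives E=True, D=True, A=True, F=False; an empty clause results — contradiction.
Every branch closes, so no satisfying assignment exists.

UNSATISFIABLE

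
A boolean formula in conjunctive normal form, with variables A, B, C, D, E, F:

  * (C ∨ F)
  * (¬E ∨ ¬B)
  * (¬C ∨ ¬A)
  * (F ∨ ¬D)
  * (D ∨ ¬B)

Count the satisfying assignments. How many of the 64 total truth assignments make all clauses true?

17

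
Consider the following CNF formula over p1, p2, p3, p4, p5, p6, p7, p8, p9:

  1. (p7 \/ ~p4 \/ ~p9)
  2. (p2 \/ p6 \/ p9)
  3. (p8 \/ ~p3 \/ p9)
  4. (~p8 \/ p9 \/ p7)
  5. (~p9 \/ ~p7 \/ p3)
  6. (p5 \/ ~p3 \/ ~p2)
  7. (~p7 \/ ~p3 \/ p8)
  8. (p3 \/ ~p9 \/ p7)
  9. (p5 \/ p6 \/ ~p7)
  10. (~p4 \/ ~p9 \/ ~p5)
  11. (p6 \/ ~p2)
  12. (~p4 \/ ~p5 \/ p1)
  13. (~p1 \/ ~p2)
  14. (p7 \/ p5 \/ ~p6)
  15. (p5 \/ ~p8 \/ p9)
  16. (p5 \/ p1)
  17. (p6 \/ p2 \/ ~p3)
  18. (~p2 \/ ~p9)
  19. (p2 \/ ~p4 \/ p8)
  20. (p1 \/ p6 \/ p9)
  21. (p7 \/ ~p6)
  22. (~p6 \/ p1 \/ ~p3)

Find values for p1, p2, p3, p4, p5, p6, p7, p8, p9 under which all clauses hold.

p1=F, p2=F, p3=F, p4=F, p5=T, p6=T, p7=T, p8=T, p9=F

p4 occurs only negated in the remaining clauses — set p4 = False.
Try p1 = False.
  then p5 is forced to True.
Branch on p2: take p2 = False.
For the remaining variables, p3 = False, p6 = True, p7 = True, p8 = True, p9 = False works.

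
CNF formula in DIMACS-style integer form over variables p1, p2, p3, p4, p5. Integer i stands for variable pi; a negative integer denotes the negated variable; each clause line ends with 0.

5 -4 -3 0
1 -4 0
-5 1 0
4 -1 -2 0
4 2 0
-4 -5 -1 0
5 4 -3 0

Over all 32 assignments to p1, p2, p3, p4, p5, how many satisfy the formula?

3

The models are:
  p1=0 p2=1 p3=0 p4=0 p5=0
  p1=1 p2=0 p3=0 p4=1 p5=0
  p1=1 p2=1 p3=0 p4=1 p5=0
That's 3 in total.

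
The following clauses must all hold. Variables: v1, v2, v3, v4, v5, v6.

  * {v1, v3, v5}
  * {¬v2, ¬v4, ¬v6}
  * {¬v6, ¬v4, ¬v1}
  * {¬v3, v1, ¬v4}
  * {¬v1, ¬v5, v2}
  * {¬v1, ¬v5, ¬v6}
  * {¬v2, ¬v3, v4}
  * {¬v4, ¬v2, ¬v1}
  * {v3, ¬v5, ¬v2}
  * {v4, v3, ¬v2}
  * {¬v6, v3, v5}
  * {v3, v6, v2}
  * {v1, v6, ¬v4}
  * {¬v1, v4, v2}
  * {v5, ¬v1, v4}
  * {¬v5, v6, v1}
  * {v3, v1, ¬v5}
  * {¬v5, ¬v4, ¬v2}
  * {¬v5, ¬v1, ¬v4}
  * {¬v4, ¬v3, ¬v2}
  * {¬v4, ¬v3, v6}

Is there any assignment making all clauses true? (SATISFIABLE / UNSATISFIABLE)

Try v1 = False.
Try v2 = False.
For the remaining variables, v3 = True, v4 = False, v5 = False, v6 = True works.
So v1 = F, v2 = F, v3 = T, v4 = F, v5 = F, v6 = T is a satisfying assignment.

SATISFIABLE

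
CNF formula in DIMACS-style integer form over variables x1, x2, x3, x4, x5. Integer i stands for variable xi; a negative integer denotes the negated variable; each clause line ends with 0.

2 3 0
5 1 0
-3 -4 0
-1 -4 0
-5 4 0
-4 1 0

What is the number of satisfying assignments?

Satisfying assignments:
  x1=1 x2=0 x3=1 x4=0 x5=0
  x1=1 x2=1 x3=0 x4=0 x5=0
  x1=1 x2=1 x3=1 x4=0 x5=0
Count: 3.

3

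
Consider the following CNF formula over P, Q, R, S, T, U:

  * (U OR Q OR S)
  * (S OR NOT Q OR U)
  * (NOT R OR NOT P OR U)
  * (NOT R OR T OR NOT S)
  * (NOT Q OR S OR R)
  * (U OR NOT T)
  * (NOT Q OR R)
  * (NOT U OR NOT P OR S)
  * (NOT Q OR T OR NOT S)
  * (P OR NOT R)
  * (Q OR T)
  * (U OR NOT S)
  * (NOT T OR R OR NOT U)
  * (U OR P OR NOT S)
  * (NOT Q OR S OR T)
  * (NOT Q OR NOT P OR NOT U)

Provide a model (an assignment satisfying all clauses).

P = True, Q = False, R = True, S = True, T = True, U = True

Check each clause:
  1. (S OR U OR Q) — S is true.
  2. (NOT Q OR U OR S) — S is true.
  3. (NOT P OR U OR NOT R) — U is true.
  4. (NOT R OR NOT S OR T) — T is true.
  5. (S OR R OR NOT Q) — R is true.
  6. (NOT T OR U) — U is true.
  7. (R OR NOT Q) — R is true.
  8. (NOT U OR S OR NOT P) — S is true.
  9. (NOT S OR NOT Q OR T) — T is true.
  10. (P OR NOT R) — P is true.
  11. (Q OR T) — T is true.
  12. (U OR NOT S) — U is true.
  13. (R OR NOT T OR NOT U) — R is true.
  14. (NOT S OR P OR U) — P is true.
  15. (T OR NOT Q OR S) — S is true.
  16. (NOT P OR NOT Q OR NOT U) — NOT Q is true.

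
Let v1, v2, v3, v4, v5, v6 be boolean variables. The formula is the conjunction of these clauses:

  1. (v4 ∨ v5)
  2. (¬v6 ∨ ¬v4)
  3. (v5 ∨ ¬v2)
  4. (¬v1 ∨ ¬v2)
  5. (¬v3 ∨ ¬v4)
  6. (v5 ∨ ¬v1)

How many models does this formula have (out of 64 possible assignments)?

16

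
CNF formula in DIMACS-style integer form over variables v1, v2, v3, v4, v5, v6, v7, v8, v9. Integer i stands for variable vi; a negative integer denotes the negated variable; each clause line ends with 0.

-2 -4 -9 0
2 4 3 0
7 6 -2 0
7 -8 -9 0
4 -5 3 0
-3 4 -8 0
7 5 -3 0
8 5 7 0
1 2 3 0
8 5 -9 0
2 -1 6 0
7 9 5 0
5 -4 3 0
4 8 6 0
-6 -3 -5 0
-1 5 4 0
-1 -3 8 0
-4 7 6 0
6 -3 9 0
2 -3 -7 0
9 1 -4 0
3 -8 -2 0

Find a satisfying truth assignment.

v1=False, v2=True, v3=False, v4=False, v5=False, v6=True, v7=True, v8=False, v9=False

Try v1 = False.
Set v2 = True and propagate.
The remaining clauses are satisfied by v3 = False, v4 = False, v5 = False, v6 = True, v7 = True, v8 = False, v9 = False.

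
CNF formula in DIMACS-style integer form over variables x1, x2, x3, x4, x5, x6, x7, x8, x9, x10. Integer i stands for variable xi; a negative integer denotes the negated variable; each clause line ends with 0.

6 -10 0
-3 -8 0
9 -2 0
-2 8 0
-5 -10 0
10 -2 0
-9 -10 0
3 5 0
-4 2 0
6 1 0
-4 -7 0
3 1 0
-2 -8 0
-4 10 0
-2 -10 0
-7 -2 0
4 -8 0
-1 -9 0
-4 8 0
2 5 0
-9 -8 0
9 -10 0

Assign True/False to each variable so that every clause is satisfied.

Pure literal: x7 appears only negated; assign x7 = False.
Set x1 = True and propagate.
  then x9 is forced to False.
  then x2 is forced to False.
  then x4 is forced to False.
  then x8 is forced to False.
  then x5 is forced to True.
  then x10 is forced to False.
x3, x6 are now unconstrained; take x3 = True, x6 = False.

x1=T, x2=F, x3=T, x4=F, x5=T, x6=F, x7=F, x8=F, x9=F, x10=F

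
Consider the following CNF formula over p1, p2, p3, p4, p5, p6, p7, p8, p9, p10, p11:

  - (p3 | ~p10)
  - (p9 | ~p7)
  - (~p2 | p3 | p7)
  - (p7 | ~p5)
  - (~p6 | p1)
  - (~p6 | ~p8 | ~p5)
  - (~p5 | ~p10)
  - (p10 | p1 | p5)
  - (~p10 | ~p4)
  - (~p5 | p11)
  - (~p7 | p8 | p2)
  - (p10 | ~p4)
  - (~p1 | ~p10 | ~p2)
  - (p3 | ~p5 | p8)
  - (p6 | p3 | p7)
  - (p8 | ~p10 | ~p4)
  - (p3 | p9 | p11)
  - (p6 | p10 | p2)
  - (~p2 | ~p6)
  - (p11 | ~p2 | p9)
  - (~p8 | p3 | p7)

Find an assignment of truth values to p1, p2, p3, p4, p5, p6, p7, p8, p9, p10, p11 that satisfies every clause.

Pure literal: p4 appears only negated; assign p4 = False.
p9 occurs only positively in the remaining clauses — set p9 = True.
Branch on p1: take p1 = True.
Try p2 = True.
  then p10 is forced to False.
  then p6 is forced to False.
Try p3 = False.
  then p7 is forced to True.
For the remaining variables, p5 = False, p8 = False, p11 = False works.

p1 = T  p2 = T  p3 = F  p4 = F  p5 = F  p6 = F  p7 = T  p8 = F  p9 = T  p10 = F  p11 = F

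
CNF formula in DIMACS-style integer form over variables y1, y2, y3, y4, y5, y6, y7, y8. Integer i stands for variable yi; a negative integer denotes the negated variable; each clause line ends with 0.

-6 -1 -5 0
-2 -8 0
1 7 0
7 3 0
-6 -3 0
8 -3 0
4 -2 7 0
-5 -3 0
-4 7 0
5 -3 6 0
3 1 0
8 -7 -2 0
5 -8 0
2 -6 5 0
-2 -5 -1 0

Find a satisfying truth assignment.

y1=T, y2=F, y3=F, y4=T, y5=T, y6=F, y7=T, y8=T

Check each clause:
  1. (~y5 | ~y6 | ~y1) — ~y6 is true.
  2. (~y8 | ~y2) — ~y2 is true.
  3. (y1 | y7) — y1 is true.
  4. (y3 | y7) — y7 is true.
  5. (~y3 | ~y6) — ~y6 is true.
  6. (~y3 | y8) — y8 is true.
  7. (y7 | y4 | ~y2) — y4 is true.
  8. (~y3 | ~y5) — ~y3 is true.
  9. (~y4 | y7) — y7 is true.
  10. (y6 | y5 | ~y3) — y5 is true.
  11. (y3 | y1) — y1 is true.
  12. (~y2 | y8 | ~y7) — y8 is true.
  13. (y5 | ~y8) — y5 is true.
  14. (y5 | y2 | ~y6) — ~y6 is true.
  15. (~y2 | ~y5 | ~y1) — ~y2 is true.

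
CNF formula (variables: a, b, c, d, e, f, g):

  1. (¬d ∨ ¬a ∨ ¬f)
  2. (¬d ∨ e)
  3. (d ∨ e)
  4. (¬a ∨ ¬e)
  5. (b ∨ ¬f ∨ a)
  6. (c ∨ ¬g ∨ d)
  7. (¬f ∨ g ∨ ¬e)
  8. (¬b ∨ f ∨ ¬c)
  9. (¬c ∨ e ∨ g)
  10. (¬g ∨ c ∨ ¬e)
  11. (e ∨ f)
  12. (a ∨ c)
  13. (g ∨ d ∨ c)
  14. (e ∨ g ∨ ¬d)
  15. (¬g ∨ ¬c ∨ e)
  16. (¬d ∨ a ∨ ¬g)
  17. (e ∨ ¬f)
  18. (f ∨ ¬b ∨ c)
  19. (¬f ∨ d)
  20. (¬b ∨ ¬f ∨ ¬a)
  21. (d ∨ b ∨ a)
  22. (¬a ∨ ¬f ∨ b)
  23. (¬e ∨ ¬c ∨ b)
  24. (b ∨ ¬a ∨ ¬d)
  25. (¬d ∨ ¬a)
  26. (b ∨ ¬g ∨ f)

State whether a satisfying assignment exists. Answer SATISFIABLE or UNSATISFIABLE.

d = True:
  propagation gives e=True, a=False, c=True, g=False; an empty clause results — contradiction.
d = False:
  propagation gives e=True, a=False, c=True, f=False; an empty clause results — contradiction.
Every branch closes, so no satisfying assignment exists.

UNSATISFIABLE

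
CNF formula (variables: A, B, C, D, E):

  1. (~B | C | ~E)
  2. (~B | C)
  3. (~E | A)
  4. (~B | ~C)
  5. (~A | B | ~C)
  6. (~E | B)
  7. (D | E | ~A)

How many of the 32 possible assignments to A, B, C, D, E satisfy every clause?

The models are:
  A=0 B=0 C=0 D=0 E=0
  A=0 B=0 C=0 D=1 E=0
  A=0 B=0 C=1 D=0 E=0
  A=0 B=0 C=1 D=1 E=0
  A=1 B=0 C=0 D=1 E=0
That's 5 in total.

5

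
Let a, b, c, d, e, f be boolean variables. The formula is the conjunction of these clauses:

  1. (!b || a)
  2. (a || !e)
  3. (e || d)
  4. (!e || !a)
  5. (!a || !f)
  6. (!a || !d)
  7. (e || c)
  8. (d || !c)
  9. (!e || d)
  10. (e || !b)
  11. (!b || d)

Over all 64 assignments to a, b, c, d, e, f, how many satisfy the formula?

2

The models are:
  a=F b=F c=T d=T e=F f=F
  a=F b=F c=T d=T e=F f=T
That's 2 in total.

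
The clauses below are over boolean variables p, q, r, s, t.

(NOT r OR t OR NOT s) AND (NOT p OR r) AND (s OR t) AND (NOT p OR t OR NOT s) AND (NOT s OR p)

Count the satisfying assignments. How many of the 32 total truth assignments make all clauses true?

Case analysis on s and p:
  s=T, p=T: remaining (q,r,t) ∈ {(F,T,T); (T,T,T)} — 2.
  s=T, p=F: a clause becomes empty — 0.
  s=F, p=T: remaining (q,r,t) ∈ {(F,T,T); (T,T,T)} — 2.
  s=F, p=F: remaining (q,r,t) ∈ {(F,F,T); (F,T,T); (T,F,T); (T,T,T)} — 4.
Total: 2 + 0 + 2 + 4 = 8.

8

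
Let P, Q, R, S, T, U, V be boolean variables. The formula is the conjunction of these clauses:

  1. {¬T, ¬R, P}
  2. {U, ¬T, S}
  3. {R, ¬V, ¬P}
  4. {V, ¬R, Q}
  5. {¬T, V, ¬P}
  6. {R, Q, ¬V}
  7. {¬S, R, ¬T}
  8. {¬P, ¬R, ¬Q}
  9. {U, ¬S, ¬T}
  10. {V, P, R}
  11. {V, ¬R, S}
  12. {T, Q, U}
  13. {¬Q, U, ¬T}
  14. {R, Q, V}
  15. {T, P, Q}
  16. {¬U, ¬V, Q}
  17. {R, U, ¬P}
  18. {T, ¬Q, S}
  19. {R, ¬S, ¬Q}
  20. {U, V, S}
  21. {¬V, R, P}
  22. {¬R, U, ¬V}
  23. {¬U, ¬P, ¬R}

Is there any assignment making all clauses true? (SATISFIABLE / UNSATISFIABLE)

SATISFIABLE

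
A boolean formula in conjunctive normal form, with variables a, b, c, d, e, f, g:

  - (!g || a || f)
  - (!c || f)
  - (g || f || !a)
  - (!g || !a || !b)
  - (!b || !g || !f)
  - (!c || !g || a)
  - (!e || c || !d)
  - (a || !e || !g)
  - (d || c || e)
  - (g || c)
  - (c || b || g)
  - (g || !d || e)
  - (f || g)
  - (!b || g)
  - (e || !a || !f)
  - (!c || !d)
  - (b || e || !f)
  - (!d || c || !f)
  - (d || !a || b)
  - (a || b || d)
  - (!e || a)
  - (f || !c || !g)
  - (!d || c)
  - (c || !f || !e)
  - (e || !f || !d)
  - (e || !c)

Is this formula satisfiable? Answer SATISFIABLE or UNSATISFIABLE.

UNSATISFIABLE

c = True:
  propagation gives f=True, d=False, e=True, a=True; an empty clause results — contradiction.
c = False:
  propagation gives g=True, d=False, e=True, a=True; an empty clause results — contradiction.
Every branch closes, so no satisfying assignment exists.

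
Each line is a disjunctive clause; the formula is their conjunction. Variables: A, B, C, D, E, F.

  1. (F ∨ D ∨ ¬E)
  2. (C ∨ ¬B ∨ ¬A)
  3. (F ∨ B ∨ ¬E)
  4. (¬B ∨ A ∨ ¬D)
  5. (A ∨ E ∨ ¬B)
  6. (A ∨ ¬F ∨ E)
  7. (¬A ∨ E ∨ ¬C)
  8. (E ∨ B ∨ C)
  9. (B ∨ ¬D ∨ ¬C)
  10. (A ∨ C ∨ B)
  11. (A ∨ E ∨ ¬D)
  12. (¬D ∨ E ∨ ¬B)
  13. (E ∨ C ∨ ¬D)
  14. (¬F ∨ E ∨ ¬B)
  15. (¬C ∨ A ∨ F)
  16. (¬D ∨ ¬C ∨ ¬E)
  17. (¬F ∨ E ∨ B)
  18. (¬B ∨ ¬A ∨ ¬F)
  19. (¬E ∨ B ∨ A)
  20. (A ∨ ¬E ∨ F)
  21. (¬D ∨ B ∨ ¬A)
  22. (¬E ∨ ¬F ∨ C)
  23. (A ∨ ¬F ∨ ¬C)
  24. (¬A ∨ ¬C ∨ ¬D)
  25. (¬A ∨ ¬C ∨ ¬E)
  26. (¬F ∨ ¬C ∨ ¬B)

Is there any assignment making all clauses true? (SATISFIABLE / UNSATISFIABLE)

UNSATISFIABLE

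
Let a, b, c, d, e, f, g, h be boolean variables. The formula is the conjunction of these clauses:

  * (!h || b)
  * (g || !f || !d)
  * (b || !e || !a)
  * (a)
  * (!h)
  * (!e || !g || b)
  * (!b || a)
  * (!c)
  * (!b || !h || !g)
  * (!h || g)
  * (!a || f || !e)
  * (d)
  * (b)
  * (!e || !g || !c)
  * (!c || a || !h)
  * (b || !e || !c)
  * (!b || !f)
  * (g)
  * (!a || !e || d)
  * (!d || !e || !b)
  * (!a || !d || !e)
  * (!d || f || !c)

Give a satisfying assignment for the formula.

Unit propagation: (a) forces a = True.
Unit propagation: (!h) forces h = False.
Unit propagation: (!c) forces c = False.
The clause (d) is unit: d must be True.
(b) is a unit clause, so b = True.
(!f) is a unit clause, so f = False.
Unit propagation: (!e) forces e = False.
Unit propagation: (g) forces g = True.

a = True, b = True, c = False, d = True, e = False, f = False, g = True, h = False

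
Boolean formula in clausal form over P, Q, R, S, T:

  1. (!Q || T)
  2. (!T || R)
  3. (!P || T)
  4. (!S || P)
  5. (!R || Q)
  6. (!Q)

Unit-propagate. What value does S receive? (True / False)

False

Unit clause (!Q) sets Q = False.
(Q || !R) with Q = False leaves only !R, so R = False.
From (R || !T) and R = False: T = False.
From (T || !P) and T = False: P = False.
(!S || P) with P = False leaves only !S, so S = False.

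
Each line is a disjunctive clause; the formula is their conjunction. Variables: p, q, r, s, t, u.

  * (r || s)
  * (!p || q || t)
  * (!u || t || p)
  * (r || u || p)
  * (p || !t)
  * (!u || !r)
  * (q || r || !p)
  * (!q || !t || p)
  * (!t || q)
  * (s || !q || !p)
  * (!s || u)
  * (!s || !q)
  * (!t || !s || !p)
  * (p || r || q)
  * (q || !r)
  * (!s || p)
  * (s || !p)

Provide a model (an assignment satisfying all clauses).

p=F, q=T, r=T, s=F, t=F, u=F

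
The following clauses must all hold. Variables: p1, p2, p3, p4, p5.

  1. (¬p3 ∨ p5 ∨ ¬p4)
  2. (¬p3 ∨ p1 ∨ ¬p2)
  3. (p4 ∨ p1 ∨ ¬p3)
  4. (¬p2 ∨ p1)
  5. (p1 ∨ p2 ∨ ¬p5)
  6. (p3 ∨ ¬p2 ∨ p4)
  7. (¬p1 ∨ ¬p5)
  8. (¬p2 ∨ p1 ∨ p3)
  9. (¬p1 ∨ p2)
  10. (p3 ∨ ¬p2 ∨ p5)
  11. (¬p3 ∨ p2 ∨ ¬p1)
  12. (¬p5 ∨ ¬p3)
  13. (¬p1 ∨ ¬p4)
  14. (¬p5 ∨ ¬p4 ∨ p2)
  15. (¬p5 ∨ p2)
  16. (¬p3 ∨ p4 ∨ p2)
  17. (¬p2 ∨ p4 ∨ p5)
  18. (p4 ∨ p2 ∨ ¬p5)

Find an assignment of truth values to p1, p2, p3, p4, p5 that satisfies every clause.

p1=F, p2=F, p3=F, p4=F, p5=F

Check each clause:
  1. (¬p4 ∨ p5 ∨ ¬p3) — ¬p3 is true.
  2. (¬p2 ∨ ¬p3 ∨ p1) — ¬p3 is true.
  3. (p4 ∨ p1 ∨ ¬p3) — ¬p3 is true.
  4. (p1 ∨ ¬p2) — ¬p2 is true.
  5. (p2 ∨ ¬p5 ∨ p1) — ¬p5 is true.
  6. (¬p2 ∨ p4 ∨ p3) — ¬p2 is true.
  7. (¬p5 ∨ ¬p1) — ¬p5 is true.
  8. (p1 ∨ ¬p2 ∨ p3) — ¬p2 is true.
  9. (¬p1 ∨ p2) — ¬p1 is true.
  10. (p5 ∨ ¬p2 ∨ p3) — ¬p2 is true.
  11. (¬p3 ∨ p2 ∨ ¬p1) — ¬p3 is true.
  12. (¬p5 ∨ ¬p3) — ¬p5 is true.
  13. (¬p4 ∨ ¬p1) — ¬p4 is true.
  14. (¬p5 ∨ p2 ∨ ¬p4) — ¬p5 is true.
  15. (¬p5 ∨ p2) — ¬p5 is true.
  16. (¬p3 ∨ p2 ∨ p4) — ¬p3 is true.
  17. (p5 ∨ ¬p2 ∨ p4) — ¬p2 is true.
  18. (¬p5 ∨ p4 ∨ p2) — ¬p5 is true.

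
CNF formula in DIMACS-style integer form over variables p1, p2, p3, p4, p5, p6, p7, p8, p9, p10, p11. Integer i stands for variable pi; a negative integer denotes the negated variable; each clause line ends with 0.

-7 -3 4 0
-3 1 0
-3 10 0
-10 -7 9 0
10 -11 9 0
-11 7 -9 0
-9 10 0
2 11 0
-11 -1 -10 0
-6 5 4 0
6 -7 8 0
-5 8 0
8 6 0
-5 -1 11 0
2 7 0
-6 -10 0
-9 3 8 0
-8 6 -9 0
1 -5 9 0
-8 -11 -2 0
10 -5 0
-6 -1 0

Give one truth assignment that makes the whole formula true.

p1 = False, p2 = True, p3 = False, p4 = False, p5 = False, p6 = False, p7 = True, p8 = True, p9 = False, p10 = False, p11 = False

Try p1 = False.
  then p3 is forced to False.
Set p2 = True and propagate.
The remaining clauses are satisfied by p4 = False, p5 = False, p6 = False, p7 = True, p8 = True, p9 = False, p10 = False, p11 = False.
Every clause has at least one true literal under this assignment.
Check each clause:
  1. (p4 \/ ~p7 \/ ~p3) — ~p3 is true.
  2. (p1 \/ ~p3) — ~p3 is true.
  3. (p10 \/ ~p3) — ~p3 is true.
  4. (~p10 \/ p9 \/ ~p7) — ~p10 is true.
  5. (~p11 \/ p9 \/ p10) — ~p11 is true.
  6. (~p9 \/ p7 \/ ~p11) — ~p9 is true.
  7. (p10 \/ ~p9) — ~p9 is true.
  8. (p11 \/ p2) — p2 is true.
  9. (~p1 \/ ~p11 \/ ~p10) — ~p11 is true.
  10. (p4 \/ ~p6 \/ p5) — ~p6 is true.
  11. (p8 \/ p6 \/ ~p7) — p8 is true.
  12. (p8 \/ ~p5) — p8 is true.
  13. (p6 \/ p8) — p8 is true.
  14. (p11 \/ ~p5 \/ ~p1) — ~p5 is true.
  15. (p7 \/ p2) — p2 is true.
  16. (~p6 \/ ~p10) — ~p6 is true.
  17. (~p9 \/ p3 \/ p8) — p8 is true.
  18. (~p9 \/ ~p8 \/ p6) — ~p9 is true.
  19. (p1 \/ ~p5 \/ p9) — ~p5 is true.
  20. (~p11 \/ ~p2 \/ ~p8) — ~p11 is true.
  21. (~p5 \/ p10) — ~p5 is true.
  22. (~p6 \/ ~p1) — ~p6 is true.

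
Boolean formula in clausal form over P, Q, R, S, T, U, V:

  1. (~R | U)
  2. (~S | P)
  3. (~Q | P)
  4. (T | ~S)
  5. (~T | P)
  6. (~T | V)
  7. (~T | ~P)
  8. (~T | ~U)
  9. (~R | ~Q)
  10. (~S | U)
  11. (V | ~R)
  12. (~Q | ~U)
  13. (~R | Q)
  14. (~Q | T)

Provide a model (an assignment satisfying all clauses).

P=F, Q=F, R=F, S=F, T=F, U=F, V=T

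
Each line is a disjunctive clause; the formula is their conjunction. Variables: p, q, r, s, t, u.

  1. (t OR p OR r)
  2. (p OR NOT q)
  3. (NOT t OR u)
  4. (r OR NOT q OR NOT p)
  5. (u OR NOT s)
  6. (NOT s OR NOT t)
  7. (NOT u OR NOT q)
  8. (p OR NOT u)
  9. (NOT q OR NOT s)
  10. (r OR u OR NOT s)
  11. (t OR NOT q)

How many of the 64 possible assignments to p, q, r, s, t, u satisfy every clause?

9

Case analysis on q and u:
  q=T, u=T: a clause becomes empty — 0.
  q=T, u=F: a clause becomes empty — 0.
  q=F, u=T: r free; 3 ways for (p,s,t) × 2^1 = 6.
  q=F, u=F: remaining (p,r,s,t) ∈ {(F,T,F,F); (T,F,F,F); (T,T,F,F)} — 3.
Total: 0 + 0 + 6 + 3 = 9.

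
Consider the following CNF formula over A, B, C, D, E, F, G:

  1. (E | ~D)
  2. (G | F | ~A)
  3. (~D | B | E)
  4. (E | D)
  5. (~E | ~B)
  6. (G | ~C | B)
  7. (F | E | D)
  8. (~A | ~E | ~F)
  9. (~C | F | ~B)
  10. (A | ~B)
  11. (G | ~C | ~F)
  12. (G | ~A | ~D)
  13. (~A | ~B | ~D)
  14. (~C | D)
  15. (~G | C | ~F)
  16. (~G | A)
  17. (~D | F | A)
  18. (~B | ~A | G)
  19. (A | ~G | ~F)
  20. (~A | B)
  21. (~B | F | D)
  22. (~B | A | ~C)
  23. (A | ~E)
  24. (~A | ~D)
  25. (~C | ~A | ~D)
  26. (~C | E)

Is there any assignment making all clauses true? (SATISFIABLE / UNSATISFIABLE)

UNSATISFIABLE

A = True:
  propagation gives B=True, E=False, D=False; an empty clause results — contradiction.
A = False:
  propagation gives B=False, G=False, C=False, E=False; an empty clause results — contradiction.
Every branch closes, so no satisfying assignment exists.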